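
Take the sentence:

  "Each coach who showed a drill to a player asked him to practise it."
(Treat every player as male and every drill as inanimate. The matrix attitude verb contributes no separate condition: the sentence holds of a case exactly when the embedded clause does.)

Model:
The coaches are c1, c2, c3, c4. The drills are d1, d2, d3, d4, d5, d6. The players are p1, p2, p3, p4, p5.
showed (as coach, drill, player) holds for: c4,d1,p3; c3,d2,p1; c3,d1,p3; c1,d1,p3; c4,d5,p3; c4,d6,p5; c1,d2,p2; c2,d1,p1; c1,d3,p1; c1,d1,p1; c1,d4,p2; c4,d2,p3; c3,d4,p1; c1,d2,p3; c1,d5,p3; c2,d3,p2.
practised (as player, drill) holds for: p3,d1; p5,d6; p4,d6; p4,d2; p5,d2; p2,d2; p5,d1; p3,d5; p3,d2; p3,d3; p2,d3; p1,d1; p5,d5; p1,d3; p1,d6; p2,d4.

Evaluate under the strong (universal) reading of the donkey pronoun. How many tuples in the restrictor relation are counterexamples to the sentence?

2

"him" takes "a player" as antecedent and "it" takes "a drill"; both are donkey pronouns co-varying with the restrictor.
Strong reading: for every (c,d,p) with showed(c,d,p), practised(p,d).
Restrictor triples: (c1,d1,p1)→practised(p1,d1) ✓  (c1,d1,p3)→practised(p3,d1) ✓  (c1,d2,p2)→practised(p2,d2) ✓  (c1,d2,p3)→practised(p3,d2) ✓  (c1,d3,p1)→practised(p1,d3) ✓  (c1,d4,p2)→practised(p2,d4) ✓  (c1,d5,p3)→practised(p3,d5) ✓  (c2,d1,p1)→practised(p1,d1) ✓  (c2,d3,p2)→practised(p2,d3) ✓  (c3,d1,p3)→practised(p3,d1) ✓  (c3,d2,p1)→practised(p1,d2) ✗  (c3,d4,p1)→practised(p1,d4) ✗  (c4,d1,p3)→practised(p3,d1) ✓  (c4,d2,p3)→practised(p3,d2) ✓  (c4,d5,p3)→practised(p3,d5) ✓  (c4,d6,p5)→practised(p5,d6) ✓
Counterexamples (restrictor triples failing the scope): 2.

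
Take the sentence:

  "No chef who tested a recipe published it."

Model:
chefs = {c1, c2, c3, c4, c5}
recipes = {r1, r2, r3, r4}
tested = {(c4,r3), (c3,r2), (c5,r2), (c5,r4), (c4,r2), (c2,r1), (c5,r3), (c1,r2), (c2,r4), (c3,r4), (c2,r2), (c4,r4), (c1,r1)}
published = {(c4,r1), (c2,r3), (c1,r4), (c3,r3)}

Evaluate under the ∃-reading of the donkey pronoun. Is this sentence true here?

True

"it" takes "a recipe" as antecedent — a donkey pronoun bound across the clause boundary.
Truth condition: for no (c,r) with tested(c,r) does published(c,r) hold.
Restrictor pairs — does the scope hold? (c1,r1):fails  (c1,r2):fails  (c2,r1):fails  (c2,r2):fails  (c2,r4):fails  (c3,r2):fails  (c3,r4):fails  (c4,r2):fails  (c4,r3):fails  (c4,r4):fails  (c5,r2):fails  (c5,r3):fails  (c5,r4):fails
Scope holds for no restrictor pair, so the sentence is true.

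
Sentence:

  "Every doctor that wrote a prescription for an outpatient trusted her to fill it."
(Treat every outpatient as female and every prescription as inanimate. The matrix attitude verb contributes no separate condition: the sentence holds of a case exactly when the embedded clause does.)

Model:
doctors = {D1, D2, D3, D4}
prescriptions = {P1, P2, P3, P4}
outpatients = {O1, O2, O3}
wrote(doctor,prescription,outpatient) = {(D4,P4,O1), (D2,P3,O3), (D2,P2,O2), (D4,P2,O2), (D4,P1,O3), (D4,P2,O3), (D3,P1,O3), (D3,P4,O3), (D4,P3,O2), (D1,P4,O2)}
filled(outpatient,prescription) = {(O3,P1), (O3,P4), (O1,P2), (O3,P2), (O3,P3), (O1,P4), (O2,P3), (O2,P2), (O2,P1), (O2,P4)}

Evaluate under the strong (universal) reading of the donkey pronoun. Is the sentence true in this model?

"her" takes "an outpatient" as antecedent and "it" takes "a prescription"; both are donkey pronouns co-varying with the restrictor.
Strong reading: for every (d,p,o) with wrote(d,p,o), filled(o,p).
Restrictor triples: (D1,P4,O2)→filled(O2,P4) ✓  (D2,P2,O2)→filled(O2,P2) ✓  (D2,P3,O3)→filled(O3,P3) ✓  (D3,P1,O3)→filled(O3,P1) ✓  (D3,P4,O3)→filled(O3,P4) ✓  (D4,P1,O3)→filled(O3,P1) ✓  (D4,P2,O2)→filled(O2,P2) ✓  (D4,P2,O3)→filled(O3,P2) ✓  (D4,P3,O2)→filled(O2,P3) ✓  (D4,P4,O1)→filled(O1,P4) ✓
Every restrictor triple satisfies the scope.

True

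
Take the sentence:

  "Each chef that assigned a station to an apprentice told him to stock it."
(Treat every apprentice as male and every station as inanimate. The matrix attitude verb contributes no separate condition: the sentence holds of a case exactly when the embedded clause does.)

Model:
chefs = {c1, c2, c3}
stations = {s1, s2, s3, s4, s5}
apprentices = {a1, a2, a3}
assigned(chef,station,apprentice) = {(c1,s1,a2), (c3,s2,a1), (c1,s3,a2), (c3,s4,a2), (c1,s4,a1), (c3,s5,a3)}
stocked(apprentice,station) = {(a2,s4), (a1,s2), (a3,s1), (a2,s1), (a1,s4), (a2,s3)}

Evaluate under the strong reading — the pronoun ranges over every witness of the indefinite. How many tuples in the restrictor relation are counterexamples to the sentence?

1

"him" takes "an apprentice" as antecedent and "it" takes "a station"; both are donkey pronouns co-varying with the restrictor.
Strong reading: for every (c,s,a) with assigned(c,s,a), stocked(a,s).
Restrictor triples: (c1,s1,a2)→stocked(a2,s1) ✓  (c1,s3,a2)→stocked(a2,s3) ✓  (c1,s4,a1)→stocked(a1,s4) ✓  (c3,s2,a1)→stocked(a1,s2) ✓  (c3,s4,a2)→stocked(a2,s4) ✓  (c3,s5,a3)→stocked(a3,s5) ✗
Counterexamples (restrictor triples failing the scope): 1.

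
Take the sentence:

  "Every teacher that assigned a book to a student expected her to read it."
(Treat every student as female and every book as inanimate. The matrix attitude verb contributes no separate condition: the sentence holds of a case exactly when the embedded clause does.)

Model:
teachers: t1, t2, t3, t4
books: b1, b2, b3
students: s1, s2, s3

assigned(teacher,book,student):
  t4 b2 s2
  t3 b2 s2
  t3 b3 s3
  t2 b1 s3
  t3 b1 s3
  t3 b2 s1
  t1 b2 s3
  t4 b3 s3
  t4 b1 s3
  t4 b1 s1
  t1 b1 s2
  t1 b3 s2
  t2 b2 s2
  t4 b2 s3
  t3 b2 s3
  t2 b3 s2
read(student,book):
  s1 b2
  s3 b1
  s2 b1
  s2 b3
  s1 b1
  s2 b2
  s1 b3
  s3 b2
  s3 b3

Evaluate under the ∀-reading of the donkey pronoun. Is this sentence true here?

True

"her" takes "a student" as antecedent and "it" takes "a book"; both are donkey pronouns co-varying with the restrictor.
Strong reading: for every (t,b,s) with assigned(t,b,s), read(s,b).
Restrictor triples: (t1,b1,s2)→read(s2,b1) ✓  (t1,b2,s3)→read(s3,b2) ✓  (t1,b3,s2)→read(s2,b3) ✓  (t2,b1,s3)→read(s3,b1) ✓  (t2,b2,s2)→read(s2,b2) ✓  (t2,b3,s2)→read(s2,b3) ✓  (t3,b1,s3)→read(s3,b1) ✓  (t3,b2,s1)→read(s1,b2) ✓  (t3,b2,s2)→read(s2,b2) ✓  (t3,b2,s3)→read(s3,b2) ✓  (t3,b3,s3)→read(s3,b3) ✓  (t4,b1,s1)→read(s1,b1) ✓  (t4,b1,s3)→read(s3,b1) ✓  (t4,b2,s2)→read(s2,b2) ✓  (t4,b2,s3)→read(s3,b2) ✓  (t4,b3,s3)→read(s3,b3) ✓
Every restrictor triple satisfies the scope.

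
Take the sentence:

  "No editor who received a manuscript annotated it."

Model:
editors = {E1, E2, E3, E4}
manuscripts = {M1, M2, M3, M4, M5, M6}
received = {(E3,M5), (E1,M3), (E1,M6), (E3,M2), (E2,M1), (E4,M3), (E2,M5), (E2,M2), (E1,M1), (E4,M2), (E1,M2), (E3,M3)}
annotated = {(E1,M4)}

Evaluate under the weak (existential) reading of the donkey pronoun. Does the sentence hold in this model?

"it" takes "a manuscript" as antecedent — a donkey pronoun bound across the clause boundary.
Truth condition: for no (e,m) with received(e,m) does annotated(e,m) hold.
Restrictor pairs — does the scope hold? (E1,M1):fails  (E1,M2):fails  (E1,M3):fails  (E1,M6):fails  (E2,M1):fails  (E2,M2):fails  (E2,M5):fails  (E3,M2):fails  (E3,M3):fails  (E3,M5):fails  (E4,M2):fails  (E4,M3):fails
Scope holds for no restrictor pair, so the sentence is true.

True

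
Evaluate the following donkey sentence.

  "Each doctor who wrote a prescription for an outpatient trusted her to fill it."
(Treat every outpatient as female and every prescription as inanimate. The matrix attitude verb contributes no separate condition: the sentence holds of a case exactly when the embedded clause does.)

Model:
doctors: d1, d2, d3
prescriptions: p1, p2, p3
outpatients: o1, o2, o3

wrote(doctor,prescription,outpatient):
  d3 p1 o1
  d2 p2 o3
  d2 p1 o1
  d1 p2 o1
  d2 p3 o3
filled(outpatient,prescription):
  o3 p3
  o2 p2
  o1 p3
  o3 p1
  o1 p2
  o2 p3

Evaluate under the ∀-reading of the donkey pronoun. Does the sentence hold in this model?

False

"her" takes "an outpatient" as antecedent and "it" takes "a prescription"; both are donkey pronouns co-varying with the restrictor.
Strong reading: for every (d,p,o) with wrote(d,p,o), filled(o,p).
Restrictor triples: (d1,p2,o1)→filled(o1,p2) ✓  (d2,p1,o1)→filled(o1,p1) ✗  (d2,p2,o3)→filled(o3,p2) ✗  (d2,p3,o3)→filled(o3,p3) ✓  (d3,p1,o1)→filled(o1,p1) ✗
Counterexample: (d2,p1,o1) — filled(o1,p1) does not hold.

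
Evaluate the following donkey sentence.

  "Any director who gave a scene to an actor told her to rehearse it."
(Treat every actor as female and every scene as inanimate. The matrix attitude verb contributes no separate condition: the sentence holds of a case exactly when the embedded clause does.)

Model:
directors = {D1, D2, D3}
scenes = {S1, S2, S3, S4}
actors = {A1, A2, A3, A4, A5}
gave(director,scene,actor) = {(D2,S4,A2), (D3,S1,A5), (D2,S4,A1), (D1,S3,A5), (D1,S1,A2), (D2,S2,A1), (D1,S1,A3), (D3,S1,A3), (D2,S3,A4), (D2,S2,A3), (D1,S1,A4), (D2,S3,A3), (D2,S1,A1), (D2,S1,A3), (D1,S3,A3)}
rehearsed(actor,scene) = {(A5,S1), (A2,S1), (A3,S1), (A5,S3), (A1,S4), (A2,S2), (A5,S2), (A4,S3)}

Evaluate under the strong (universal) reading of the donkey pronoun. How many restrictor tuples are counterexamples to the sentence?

"her" takes "an actor" as antecedent and "it" takes "a scene"; both are donkey pronouns co-varying with the restrictor.
Strong reading: for every (d,s,a) with gave(d,s,a), rehearsed(a,s).
Restrictor triples: (D1,S1,A2)→rehearsed(A2,S1) ✓  (D1,S1,A3)→rehearsed(A3,S1) ✓  (D1,S1,A4)→rehearsed(A4,S1) ✗  (D1,S3,A3)→rehearsed(A3,S3) ✗  (D1,S3,A5)→rehearsed(A5,S3) ✓  (D2,S1,A1)→rehearsed(A1,S1) ✗  (D2,S1,A3)→rehearsed(A3,S1) ✓  (D2,S2,A1)→rehearsed(A1,S2) ✗  (D2,S2,A3)→rehearsed(A3,S2) ✗  (D2,S3,A3)→rehearsed(A3,S3) ✗  (D2,S3,A4)→rehearsed(A4,S3) ✓  (D2,S4,A1)→rehearsed(A1,S4) ✓  (D2,S4,A2)→rehearsed(A2,S4) ✗  (D3,S1,A3)→rehearsed(A3,S1) ✓  (D3,S1,A5)→rehearsed(A5,S1) ✓
Counterexamples (restrictor triples failing the scope): 7.

7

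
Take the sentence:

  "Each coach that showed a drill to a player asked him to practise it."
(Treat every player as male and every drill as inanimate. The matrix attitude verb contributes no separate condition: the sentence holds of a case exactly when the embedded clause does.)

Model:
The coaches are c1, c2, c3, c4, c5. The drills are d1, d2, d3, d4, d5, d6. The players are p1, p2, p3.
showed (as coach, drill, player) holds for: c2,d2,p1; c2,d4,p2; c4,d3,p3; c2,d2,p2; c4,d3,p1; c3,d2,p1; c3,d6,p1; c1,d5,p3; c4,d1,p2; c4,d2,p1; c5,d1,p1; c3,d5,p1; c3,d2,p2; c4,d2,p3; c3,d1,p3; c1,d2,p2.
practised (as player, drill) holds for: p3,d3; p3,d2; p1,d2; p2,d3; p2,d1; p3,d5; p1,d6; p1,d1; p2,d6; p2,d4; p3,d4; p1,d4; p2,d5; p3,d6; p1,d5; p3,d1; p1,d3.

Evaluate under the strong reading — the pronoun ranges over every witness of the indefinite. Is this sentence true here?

False

"him" takes "a player" as antecedent and "it" takes "a drill"; both are donkey pronouns co-varying with the restrictor.
Strong reading: for every (c,d,p) with showed(c,d,p), practised(p,d).
Restrictor triples: (c1,d2,p2)→practised(p2,d2) ✗  (c1,d5,p3)→practised(p3,d5) ✓  (c2,d2,p1)→practised(p1,d2) ✓  (c2,d2,p2)→practised(p2,d2) ✗  (c2,d4,p2)→practised(p2,d4) ✓  (c3,d1,p3)→practised(p3,d1) ✓  (c3,d2,p1)→practised(p1,d2) ✓  (c3,d2,p2)→practised(p2,d2) ✗  (c3,d5,p1)→practised(p1,d5) ✓  (c3,d6,p1)→practised(p1,d6) ✓  (c4,d1,p2)→practised(p2,d1) ✓  (c4,d2,p1)→practised(p1,d2) ✓  (c4,d2,p3)→practised(p3,d2) ✓  (c4,d3,p1)→practised(p1,d3) ✓  (c4,d3,p3)→practised(p3,d3) ✓  (c5,d1,p1)→practised(p1,d1) ✓
Counterexample: (c1,d2,p2) — practised(p2,d2) does not hold.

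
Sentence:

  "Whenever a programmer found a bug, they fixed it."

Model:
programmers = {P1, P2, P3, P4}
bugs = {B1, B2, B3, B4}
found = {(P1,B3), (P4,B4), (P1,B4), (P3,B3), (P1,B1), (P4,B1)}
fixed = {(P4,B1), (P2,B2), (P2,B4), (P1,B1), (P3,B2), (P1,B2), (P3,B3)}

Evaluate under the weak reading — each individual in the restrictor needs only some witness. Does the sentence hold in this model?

True

"it" takes "a bug" as antecedent — a donkey pronoun bound across the clause boundary.
Weak reading: every programmer p with some found-bug has at least one found-bug b such that fixed(p,b).
Per programmer: P1:✓  P3:✓  P4:✓
Every programmer in the restrictor has a witness.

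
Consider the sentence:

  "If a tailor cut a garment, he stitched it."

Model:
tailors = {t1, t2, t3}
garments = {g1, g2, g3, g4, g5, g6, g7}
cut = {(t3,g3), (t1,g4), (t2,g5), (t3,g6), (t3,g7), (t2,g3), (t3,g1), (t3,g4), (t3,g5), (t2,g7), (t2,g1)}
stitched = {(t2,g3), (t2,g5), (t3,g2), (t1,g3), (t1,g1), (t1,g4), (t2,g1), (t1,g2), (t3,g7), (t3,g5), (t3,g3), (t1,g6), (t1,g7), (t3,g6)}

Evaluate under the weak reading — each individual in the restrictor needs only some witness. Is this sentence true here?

True

"it" takes "a garment" as antecedent — a donkey pronoun bound across the clause boundary.
Weak reading: every tailor t with some cut-garment has at least one cut-garment g such that stitched(t,g).
Per tailor: t1:✓  t2:✓  t3:✓
Every tailor in the restrictor has a witness.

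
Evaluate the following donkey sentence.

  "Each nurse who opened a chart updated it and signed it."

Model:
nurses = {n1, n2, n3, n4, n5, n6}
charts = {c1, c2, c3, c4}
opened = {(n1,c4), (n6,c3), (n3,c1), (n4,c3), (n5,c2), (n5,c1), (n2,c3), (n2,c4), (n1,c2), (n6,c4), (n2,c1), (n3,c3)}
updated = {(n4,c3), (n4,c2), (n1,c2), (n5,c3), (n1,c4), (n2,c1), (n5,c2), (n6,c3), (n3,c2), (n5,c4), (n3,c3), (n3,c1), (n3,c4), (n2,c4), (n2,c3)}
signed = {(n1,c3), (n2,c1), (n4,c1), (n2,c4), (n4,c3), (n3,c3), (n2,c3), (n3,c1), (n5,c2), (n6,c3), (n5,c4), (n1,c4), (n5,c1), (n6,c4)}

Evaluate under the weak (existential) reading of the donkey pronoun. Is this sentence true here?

"it" takes "a chart" as antecedent — a donkey pronoun bound across the clause boundary.
Weak reading: every nurse n with some opened-chart has at least one opened-chart c such that updated(n,c) ∧ signed(n,c).
Per nurse: n1:✓  n2:✓  n3:✓  n4:✓  n5:✓  n6:✓
Every nurse in the restrictor has a witness.

True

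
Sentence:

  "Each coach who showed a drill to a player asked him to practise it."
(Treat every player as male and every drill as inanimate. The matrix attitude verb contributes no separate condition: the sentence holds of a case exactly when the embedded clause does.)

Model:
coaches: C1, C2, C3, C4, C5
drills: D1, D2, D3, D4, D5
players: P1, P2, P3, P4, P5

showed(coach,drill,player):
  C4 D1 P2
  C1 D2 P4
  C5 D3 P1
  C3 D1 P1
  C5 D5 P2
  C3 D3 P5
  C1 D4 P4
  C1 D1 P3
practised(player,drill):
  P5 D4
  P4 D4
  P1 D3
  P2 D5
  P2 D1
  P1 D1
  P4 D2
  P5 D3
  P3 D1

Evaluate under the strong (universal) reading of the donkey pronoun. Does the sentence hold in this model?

"him" takes "a player" as antecedent and "it" takes "a drill"; both are donkey pronouns co-varying with the restrictor.
Strong reading: for every (c,d,p) with showed(c,d,p), practised(p,d).
Restrictor triples: (C1,D1,P3)→practised(P3,D1) ✓  (C1,D2,P4)→practised(P4,D2) ✓  (C1,D4,P4)→practised(P4,D4) ✓  (C3,D1,P1)→practised(P1,D1) ✓  (C3,D3,P5)→practised(P5,D3) ✓  (C4,D1,P2)→practised(P2,D1) ✓  (C5,D3,P1)→practised(P1,D3) ✓  (C5,D5,P2)→practised(P2,D5) ✓
Every restrictor triple satisfies the scope.

True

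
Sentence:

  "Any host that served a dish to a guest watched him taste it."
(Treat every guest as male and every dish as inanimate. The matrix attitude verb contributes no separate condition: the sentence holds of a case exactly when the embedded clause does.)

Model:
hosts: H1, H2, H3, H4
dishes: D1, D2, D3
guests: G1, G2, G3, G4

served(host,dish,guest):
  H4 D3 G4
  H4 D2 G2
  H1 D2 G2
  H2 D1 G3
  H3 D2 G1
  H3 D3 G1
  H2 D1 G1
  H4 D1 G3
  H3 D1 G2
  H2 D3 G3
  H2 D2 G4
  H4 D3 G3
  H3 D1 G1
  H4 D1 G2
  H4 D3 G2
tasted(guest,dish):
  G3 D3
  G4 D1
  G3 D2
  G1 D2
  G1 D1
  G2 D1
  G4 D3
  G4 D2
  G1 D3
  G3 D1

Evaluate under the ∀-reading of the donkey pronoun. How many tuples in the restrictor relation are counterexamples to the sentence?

"him" takes "a guest" as antecedent and "it" takes "a dish"; both are donkey pronouns co-varying with the restrictor.
Strong reading: for every (h,d,g) with served(h,d,g), tasted(g,d).
Restrictor triples: (H1,D2,G2)→tasted(G2,D2) ✗  (H2,D1,G1)→tasted(G1,D1) ✓  (H2,D1,G3)→tasted(G3,D1) ✓  (H2,D2,G4)→tasted(G4,D2) ✓  (H2,D3,G3)→tasted(G3,D3) ✓  (H3,D1,G1)→tasted(G1,D1) ✓  (H3,D1,G2)→tasted(G2,D1) ✓  (H3,D2,G1)→tasted(G1,D2) ✓  (H3,D3,G1)→tasted(G1,D3) ✓  (H4,D1,G2)→tasted(G2,D1) ✓  (H4,D1,G3)→tasted(G3,D1) ✓  (H4,D2,G2)→tasted(G2,D2) ✗  (H4,D3,G2)→tasted(G2,D3) ✗  (H4,D3,G3)→tasted(G3,D3) ✓  (H4,D3,G4)→tasted(G4,D3) ✓
Counterexamples (restrictor triples failing the scope): 3.

3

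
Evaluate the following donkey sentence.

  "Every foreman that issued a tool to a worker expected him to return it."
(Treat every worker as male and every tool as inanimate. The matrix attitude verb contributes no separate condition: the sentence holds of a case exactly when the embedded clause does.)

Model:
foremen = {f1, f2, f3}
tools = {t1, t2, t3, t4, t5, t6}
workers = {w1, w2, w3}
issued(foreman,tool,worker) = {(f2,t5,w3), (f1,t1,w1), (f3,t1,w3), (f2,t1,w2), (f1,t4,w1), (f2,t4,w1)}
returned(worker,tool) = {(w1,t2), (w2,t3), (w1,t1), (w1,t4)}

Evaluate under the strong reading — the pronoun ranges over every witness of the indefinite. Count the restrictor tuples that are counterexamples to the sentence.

"him" takes "a worker" as antecedent and "it" takes "a tool"; both are donkey pronouns co-varying with the restrictor.
Strong reading: for every (f,t,w) with issued(f,t,w), returned(w,t).
Restrictor triples: (f1,t1,w1)→returned(w1,t1) ✓  (f1,t4,w1)→returned(w1,t4) ✓  (f2,t1,w2)→returned(w2,t1) ✗  (f2,t4,w1)→returned(w1,t4) ✓  (f2,t5,w3)→returned(w3,t5) ✗  (f3,t1,w3)→returned(w3,t1) ✗
Counterexamples (restrictor triples failing the scope): 3.

3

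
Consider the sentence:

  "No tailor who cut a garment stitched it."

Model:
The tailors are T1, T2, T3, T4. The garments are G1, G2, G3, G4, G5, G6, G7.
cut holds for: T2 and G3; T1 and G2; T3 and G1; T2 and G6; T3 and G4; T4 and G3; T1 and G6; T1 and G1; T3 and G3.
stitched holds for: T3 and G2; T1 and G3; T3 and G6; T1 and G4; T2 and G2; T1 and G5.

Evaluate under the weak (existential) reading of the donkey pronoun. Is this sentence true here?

True

"it" takes "a garment" as antecedent — a donkey pronoun bound across the clause boundary.
Truth condition: for no (t,g) with cut(t,g) does stitched(t,g) hold.
Restrictor pairs — does the scope hold? (T1,G1):fails  (T1,G2):fails  (T1,G6):fails  (T2,G3):fails  (T2,G6):fails  (T3,G1):fails  (T3,G3):fails  (T3,G4):fails  (T4,G3):fails
Scope holds for no restrictor pair, so the sentence is true.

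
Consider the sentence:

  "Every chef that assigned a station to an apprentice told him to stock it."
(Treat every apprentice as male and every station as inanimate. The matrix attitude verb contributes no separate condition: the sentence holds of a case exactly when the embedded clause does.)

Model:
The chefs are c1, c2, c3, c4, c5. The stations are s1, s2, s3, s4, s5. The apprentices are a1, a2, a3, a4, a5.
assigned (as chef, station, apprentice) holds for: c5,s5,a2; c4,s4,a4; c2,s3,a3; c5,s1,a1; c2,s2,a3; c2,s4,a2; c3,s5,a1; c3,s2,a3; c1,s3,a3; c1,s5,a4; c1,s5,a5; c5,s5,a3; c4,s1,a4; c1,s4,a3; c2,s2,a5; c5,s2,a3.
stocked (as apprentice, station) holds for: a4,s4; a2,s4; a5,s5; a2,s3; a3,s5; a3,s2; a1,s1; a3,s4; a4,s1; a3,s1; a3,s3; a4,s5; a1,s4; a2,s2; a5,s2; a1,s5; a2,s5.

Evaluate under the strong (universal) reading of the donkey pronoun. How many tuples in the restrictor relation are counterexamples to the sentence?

0

"him" takes "an apprentice" as antecedent and "it" takes "a station"; both are donkey pronouns co-varying with the restrictor.
Strong reading: for every (c,s,a) with assigned(c,s,a), stocked(a,s).
Restrictor triples: (c1,s3,a3)→stocked(a3,s3) ✓  (c1,s4,a3)→stocked(a3,s4) ✓  (c1,s5,a4)→stocked(a4,s5) ✓  (c1,s5,a5)→stocked(a5,s5) ✓  (c2,s2,a3)→stocked(a3,s2) ✓  (c2,s2,a5)→stocked(a5,s2) ✓  (c2,s3,a3)→stocked(a3,s3) ✓  (c2,s4,a2)→stocked(a2,s4) ✓  (c3,s2,a3)→stocked(a3,s2) ✓  (c3,s5,a1)→stocked(a1,s5) ✓  (c4,s1,a4)→stocked(a4,s1) ✓  (c4,s4,a4)→stocked(a4,s4) ✓  (c5,s1,a1)→stocked(a1,s1) ✓  (c5,s2,a3)→stocked(a3,s2) ✓  (c5,s5,a2)→stocked(a2,s5) ✓  (c5,s5,a3)→stocked(a3,s5) ✓
Counterexamples (restrictor triples failing the scope): 0.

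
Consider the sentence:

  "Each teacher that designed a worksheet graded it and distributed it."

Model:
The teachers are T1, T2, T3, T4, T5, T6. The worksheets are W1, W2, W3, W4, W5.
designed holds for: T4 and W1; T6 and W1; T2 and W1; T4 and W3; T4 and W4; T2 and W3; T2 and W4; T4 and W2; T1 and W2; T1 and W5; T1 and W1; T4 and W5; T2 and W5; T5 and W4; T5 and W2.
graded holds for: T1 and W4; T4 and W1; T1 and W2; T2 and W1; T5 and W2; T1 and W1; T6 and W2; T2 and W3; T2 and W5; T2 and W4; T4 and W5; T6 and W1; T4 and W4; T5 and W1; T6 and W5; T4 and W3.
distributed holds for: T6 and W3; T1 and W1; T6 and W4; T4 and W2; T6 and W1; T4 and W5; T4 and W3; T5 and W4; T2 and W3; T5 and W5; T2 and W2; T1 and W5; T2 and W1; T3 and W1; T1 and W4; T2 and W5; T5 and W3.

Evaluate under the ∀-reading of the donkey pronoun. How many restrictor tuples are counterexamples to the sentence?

"it" takes "a worksheet" as antecedent — a donkey pronoun bound across the clause boundary.
Strong reading: for every (t,w) with designed(t,w), graded(t,w) ∧ distributed(t,w).
Restrictor pairs: (T1,W1) ✓  (T1,W2) ✗  (T1,W5) ✗  (T2,W1) ✓  (T2,W3) ✓  (T2,W4) ✗  (T2,W5) ✓  (T4,W1) ✗  (T4,W2) ✗  (T4,W3) ✓  (T4,W4) ✗  (T4,W5) ✓  (T5,W2) ✗  (T5,W4) ✗  (T6,W1) ✓
Counterexamples (restrictor pairs failing the scope): 8.

8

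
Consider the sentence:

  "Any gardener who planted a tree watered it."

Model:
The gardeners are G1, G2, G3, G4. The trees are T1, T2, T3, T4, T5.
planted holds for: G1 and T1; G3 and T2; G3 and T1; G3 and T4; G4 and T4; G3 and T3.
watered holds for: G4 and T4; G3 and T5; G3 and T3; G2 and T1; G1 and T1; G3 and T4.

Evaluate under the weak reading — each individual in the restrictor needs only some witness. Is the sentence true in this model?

"it" takes "a tree" as antecedent — a donkey pronoun bound across the clause boundary.
Weak reading: every gardener g with some planted-tree has at least one planted-tree t such that watered(g,t).
Per gardener: G1:✓  G3:✓  G4:✓
Every gardener in the restrictor has a witness.

True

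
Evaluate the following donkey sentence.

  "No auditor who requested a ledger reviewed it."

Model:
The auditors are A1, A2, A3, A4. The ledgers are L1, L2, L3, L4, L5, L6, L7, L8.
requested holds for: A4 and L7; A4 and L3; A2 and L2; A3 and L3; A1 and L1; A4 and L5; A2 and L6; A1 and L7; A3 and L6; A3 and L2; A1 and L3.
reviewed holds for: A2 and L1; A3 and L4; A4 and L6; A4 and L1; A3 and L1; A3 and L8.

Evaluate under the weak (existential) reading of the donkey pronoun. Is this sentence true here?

"it" takes "a ledger" as antecedent — a donkey pronoun bound across the clause boundary.
Truth condition: for no (a,l) with requested(a,l) does reviewed(a,l) hold.
Restrictor pairs — does the scope hold? (A1,L1):fails  (A1,L3):fails  (A1,L7):fails  (A2,L2):fails  (A2,L6):fails  (A3,L2):fails  (A3,L3):fails  (A3,L6):fails  (A4,L3):fails  (A4,L5):fails  (A4,L7):fails
Scope holds for no restrictor pair, so the sentence is true.

True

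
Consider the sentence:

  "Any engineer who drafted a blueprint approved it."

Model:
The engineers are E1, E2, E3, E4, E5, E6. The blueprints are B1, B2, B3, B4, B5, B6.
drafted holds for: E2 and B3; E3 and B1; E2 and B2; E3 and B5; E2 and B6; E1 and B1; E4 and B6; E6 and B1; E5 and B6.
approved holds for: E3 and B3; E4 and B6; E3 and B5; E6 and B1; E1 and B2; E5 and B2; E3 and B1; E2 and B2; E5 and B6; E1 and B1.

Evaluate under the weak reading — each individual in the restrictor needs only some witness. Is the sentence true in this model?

"it" takes "a blueprint" as antecedent — a donkey pronoun bound across the clause boundary.
Weak reading: every engineer e with some drafted-blueprint has at least one drafted-blueprint b such that approved(e,b).
Per engineer: E1:✓  E2:✓  E3:✓  E4:✓  E5:✓  E6:✓
Every engineer in the restrictor has a witness.

True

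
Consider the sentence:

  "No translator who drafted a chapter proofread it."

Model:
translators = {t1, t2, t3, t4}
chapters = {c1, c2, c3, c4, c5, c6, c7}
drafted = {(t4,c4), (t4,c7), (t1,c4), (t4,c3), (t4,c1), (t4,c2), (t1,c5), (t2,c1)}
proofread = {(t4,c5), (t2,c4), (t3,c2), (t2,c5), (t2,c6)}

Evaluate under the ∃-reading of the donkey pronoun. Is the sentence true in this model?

"it" takes "a chapter" as antecedent — a donkey pronoun bound across the clause boundary.
Truth condition: for no (t,c) with drafted(t,c) does proofread(t,c) hold.
Restrictor pairs — does the scope hold? (t1,c4):fails  (t1,c5):fails  (t2,c1):fails  (t4,c1):fails  (t4,c2):fails  (t4,c3):fails  (t4,c4):fails  (t4,c7):fails
Scope holds for no restrictor pair, so the sentence is true.

True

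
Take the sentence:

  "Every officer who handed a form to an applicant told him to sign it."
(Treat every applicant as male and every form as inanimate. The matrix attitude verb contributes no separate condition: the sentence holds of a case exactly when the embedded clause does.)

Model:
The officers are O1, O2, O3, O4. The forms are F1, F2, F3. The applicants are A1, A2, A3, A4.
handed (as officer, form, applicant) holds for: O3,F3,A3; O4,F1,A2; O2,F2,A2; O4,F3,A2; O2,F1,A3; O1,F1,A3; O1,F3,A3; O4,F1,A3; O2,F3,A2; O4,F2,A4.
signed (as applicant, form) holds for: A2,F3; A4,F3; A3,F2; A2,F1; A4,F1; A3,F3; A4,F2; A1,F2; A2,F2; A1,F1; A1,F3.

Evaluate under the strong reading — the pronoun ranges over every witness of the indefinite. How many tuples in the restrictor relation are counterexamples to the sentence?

3

"him" takes "an applicant" as antecedent and "it" takes "a form"; both are donkey pronouns co-varying with the restrictor.
Strong reading: for every (o,f,a) with handed(o,f,a), signed(a,f).
Restrictor triples: (O1,F1,A3)→signed(A3,F1) ✗  (O1,F3,A3)→signed(A3,F3) ✓  (O2,F1,A3)→signed(A3,F1) ✗  (O2,F2,A2)→signed(A2,F2) ✓  (O2,F3,A2)→signed(A2,F3) ✓  (O3,F3,A3)→signed(A3,F3) ✓  (O4,F1,A2)→signed(A2,F1) ✓  (O4,F1,A3)→signed(A3,F1) ✗  (O4,F2,A4)→signed(A4,F2) ✓  (O4,F3,A2)→signed(A2,F3) ✓
Counterexamples (restrictor triples failing the scope): 3.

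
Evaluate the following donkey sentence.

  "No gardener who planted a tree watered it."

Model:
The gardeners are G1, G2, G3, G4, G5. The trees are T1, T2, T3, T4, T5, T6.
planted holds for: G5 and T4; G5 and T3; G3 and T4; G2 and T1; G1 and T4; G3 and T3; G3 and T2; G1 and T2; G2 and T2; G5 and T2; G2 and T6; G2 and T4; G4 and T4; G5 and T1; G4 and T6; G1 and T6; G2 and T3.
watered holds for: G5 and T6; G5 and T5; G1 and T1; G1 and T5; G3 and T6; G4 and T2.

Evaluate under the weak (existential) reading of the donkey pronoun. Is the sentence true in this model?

True

"it" takes "a tree" as antecedent — a donkey pronoun bound across the clause boundary.
Truth condition: for no (g,t) with planted(g,t) does watered(g,t) hold.
Restrictor pairs — does the scope hold? (G1,T2):fails  (G1,T4):fails  (G1,T6):fails  (G2,T1):fails  (G2,T2):fails  (G2,T3):fails  (G2,T4):fails  (G2,T6):fails  (G3,T2):fails  (G3,T3):fails  (G3,T4):fails  (G4,T4):fails  (G4,T6):fails  (G5,T1):fails  (G5,T2):fails  (G5,T3):fails  (G5,T4):fails
Scope holds for no restrictor pair, so the sentence is true.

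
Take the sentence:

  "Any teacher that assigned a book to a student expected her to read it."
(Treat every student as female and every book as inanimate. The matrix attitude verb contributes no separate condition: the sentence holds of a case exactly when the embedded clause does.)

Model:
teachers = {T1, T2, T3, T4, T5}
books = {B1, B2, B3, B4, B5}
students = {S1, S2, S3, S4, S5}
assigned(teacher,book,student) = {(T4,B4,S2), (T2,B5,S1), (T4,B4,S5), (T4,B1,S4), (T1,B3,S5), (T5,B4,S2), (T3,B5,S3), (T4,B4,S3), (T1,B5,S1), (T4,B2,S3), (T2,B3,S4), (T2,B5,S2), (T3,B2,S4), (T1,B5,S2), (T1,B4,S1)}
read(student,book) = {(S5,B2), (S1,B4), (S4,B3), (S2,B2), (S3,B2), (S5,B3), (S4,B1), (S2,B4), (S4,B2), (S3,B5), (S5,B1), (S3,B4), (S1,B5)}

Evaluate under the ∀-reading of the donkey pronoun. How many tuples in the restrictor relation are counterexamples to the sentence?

3

"her" takes "a student" as antecedent and "it" takes "a book"; both are donkey pronouns co-varying with the restrictor.
Strong reading: for every (t,b,s) with assigned(t,b,s), read(s,b).
Restrictor triples: (T1,B3,S5)→read(S5,B3) ✓  (T1,B4,S1)→read(S1,B4) ✓  (T1,B5,S1)→read(S1,B5) ✓  (T1,B5,S2)→read(S2,B5) ✗  (T2,B3,S4)→read(S4,B3) ✓  (T2,B5,S1)→read(S1,B5) ✓  (T2,B5,S2)→read(S2,B5) ✗  (T3,B2,S4)→read(S4,B2) ✓  (T3,B5,S3)→read(S3,B5) ✓  (T4,B1,S4)→read(S4,B1) ✓  (T4,B2,S3)→read(S3,B2) ✓  (T4,B4,S2)→read(S2,B4) ✓  (T4,B4,S3)→read(S3,B4) ✓  (T4,B4,S5)→read(S5,B4) ✗  (T5,B4,S2)→read(S2,B4) ✓
Counterexamples (restrictor triples failing the scope): 3.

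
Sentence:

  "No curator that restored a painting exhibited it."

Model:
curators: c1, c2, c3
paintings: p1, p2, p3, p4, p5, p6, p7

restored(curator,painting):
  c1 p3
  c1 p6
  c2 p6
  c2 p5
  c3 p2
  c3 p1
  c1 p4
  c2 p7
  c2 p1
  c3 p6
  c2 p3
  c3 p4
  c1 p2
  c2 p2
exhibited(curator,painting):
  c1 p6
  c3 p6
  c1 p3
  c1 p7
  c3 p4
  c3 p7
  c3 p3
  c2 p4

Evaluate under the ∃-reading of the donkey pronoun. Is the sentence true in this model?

"it" takes "a painting" as antecedent — a donkey pronoun bound across the clause boundary.
Truth condition: for no (c,p) with restored(c,p) does exhibited(c,p) hold.
Restrictor pairs — does the scope hold? (c1,p2):fails  (c1,p3):holds  (c1,p4):fails  (c1,p6):holds  (c2,p1):fails  (c2,p2):fails  (c2,p3):fails  (c2,p5):fails  (c2,p6):fails  (c2,p7):fails  (c3,p1):fails  (c3,p2):fails  (c3,p4):holds  (c3,p6):holds
Scope holds for 4 pair(s), so the sentence is false.

False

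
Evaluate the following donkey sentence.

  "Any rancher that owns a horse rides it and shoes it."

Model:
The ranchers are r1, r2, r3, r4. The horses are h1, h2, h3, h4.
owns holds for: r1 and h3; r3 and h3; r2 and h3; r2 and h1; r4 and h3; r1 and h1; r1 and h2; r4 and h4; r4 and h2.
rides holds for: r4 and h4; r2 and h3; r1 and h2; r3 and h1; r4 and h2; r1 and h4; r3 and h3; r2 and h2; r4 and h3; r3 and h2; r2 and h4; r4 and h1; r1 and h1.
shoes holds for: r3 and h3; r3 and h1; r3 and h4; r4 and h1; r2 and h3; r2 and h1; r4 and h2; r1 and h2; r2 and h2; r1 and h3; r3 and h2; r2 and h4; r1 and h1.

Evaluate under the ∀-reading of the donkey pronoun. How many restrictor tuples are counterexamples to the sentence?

"it" takes "a horse" as antecedent — a donkey pronoun bound across the clause boundary.
Strong reading: for every (r,h) with owns(r,h), rides(r,h) ∧ shoes(r,h).
Restrictor pairs: (r1,h1) ✓  (r1,h2) ✓  (r1,h3) ✗  (r2,h1) ✗  (r2,h3) ✓  (r3,h3) ✓  (r4,h2) ✓  (r4,h3) ✗  (r4,h4) ✗
Counterexamples (restrictor pairs failing the scope): 4.

4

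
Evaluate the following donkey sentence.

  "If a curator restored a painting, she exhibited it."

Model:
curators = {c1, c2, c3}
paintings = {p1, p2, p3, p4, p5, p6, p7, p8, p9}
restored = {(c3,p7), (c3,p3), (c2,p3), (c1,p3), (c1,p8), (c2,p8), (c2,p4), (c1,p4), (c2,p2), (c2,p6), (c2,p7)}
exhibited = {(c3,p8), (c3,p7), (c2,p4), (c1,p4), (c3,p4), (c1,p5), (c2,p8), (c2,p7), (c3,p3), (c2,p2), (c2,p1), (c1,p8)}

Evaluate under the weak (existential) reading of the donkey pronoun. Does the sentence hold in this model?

"it" takes "a painting" as antecedent — a donkey pronoun bound across the clause boundary.
Weak reading: every curator c with some restored-painting has at least one restored-painting p such that exhibited(c,p).
Per curator: c1:✓  c2:✓  c3:✓
Every curator in the restrictor has a witness.

True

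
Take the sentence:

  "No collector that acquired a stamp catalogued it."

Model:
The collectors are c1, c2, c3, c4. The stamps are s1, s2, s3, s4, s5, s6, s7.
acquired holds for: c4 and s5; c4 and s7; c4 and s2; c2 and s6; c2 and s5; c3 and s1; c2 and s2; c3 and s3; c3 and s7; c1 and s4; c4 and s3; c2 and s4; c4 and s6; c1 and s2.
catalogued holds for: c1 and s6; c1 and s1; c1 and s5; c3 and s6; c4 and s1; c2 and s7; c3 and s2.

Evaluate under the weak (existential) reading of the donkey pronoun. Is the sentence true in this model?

True

"it" takes "a stamp" as antecedent — a donkey pronoun bound across the clause boundary.
Truth condition: for no (c,s) with acquired(c,s) does catalogued(c,s) hold.
Restrictor pairs — does the scope hold? (c1,s2):fails  (c1,s4):fails  (c2,s2):fails  (c2,s4):fails  (c2,s5):fails  (c2,s6):fails  (c3,s1):fails  (c3,s3):fails  (c3,s7):fails  (c4,s2):fails  (c4,s3):fails  (c4,s5):fails  (c4,s6):fails  (c4,s7):fails
Scope holds for no restrictor pair, so the sentence is true.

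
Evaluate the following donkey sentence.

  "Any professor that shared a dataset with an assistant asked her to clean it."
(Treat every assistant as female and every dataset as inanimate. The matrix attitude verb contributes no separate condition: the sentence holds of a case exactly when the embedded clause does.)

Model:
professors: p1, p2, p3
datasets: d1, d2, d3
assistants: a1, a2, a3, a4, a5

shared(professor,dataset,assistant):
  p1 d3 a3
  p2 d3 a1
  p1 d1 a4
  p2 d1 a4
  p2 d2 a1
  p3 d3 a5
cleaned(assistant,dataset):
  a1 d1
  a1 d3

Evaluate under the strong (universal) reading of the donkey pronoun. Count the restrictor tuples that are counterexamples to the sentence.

5

"her" takes "an assistant" as antecedent and "it" takes "a dataset"; both are donkey pronouns co-varying with the restrictor.
Strong reading: for every (p,d,a) with shared(p,d,a), cleaned(a,d).
Restrictor triples: (p1,d1,a4)→cleaned(a4,d1) ✗  (p1,d3,a3)→cleaned(a3,d3) ✗  (p2,d1,a4)→cleaned(a4,d1) ✗  (p2,d2,a1)→cleaned(a1,d2) ✗  (p2,d3,a1)→cleaned(a1,d3) ✓  (p3,d3,a5)→cleaned(a5,d3) ✗
Counterexamples (restrictor triples failing the scope): 5.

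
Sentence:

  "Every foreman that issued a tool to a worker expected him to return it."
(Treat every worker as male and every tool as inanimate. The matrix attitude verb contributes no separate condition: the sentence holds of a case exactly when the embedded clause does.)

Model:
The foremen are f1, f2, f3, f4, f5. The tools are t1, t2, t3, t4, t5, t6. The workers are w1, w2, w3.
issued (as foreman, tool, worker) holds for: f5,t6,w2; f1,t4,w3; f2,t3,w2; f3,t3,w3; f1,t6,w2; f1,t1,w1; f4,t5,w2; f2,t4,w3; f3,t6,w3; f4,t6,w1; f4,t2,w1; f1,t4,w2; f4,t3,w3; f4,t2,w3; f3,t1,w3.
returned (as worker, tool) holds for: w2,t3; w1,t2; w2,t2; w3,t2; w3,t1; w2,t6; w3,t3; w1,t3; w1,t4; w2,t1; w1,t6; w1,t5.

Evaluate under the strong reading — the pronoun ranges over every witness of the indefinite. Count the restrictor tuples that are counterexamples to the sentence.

6

"him" takes "a worker" as antecedent and "it" takes "a tool"; both are donkey pronouns co-varying with the restrictor.
Strong reading: for every (f,t,w) with issued(f,t,w), returned(w,t).
Restrictor triples: (f1,t1,w1)→returned(w1,t1) ✗  (f1,t4,w2)→returned(w2,t4) ✗  (f1,t4,w3)→returned(w3,t4) ✗  (f1,t6,w2)→returned(w2,t6) ✓  (f2,t3,w2)→returned(w2,t3) ✓  (f2,t4,w3)→returned(w3,t4) ✗  (f3,t1,w3)→returned(w3,t1) ✓  (f3,t3,w3)→returned(w3,t3) ✓  (f3,t6,w3)→returned(w3,t6) ✗  (f4,t2,w1)→returned(w1,t2) ✓  (f4,t2,w3)→returned(w3,t2) ✓  (f4,t3,w3)→returned(w3,t3) ✓  (f4,t5,w2)→returned(w2,t5) ✗  (f4,t6,w1)→returned(w1,t6) ✓  (f5,t6,w2)→returned(w2,t6) ✓
Counterexamples (restrictor triples failing the scope): 6.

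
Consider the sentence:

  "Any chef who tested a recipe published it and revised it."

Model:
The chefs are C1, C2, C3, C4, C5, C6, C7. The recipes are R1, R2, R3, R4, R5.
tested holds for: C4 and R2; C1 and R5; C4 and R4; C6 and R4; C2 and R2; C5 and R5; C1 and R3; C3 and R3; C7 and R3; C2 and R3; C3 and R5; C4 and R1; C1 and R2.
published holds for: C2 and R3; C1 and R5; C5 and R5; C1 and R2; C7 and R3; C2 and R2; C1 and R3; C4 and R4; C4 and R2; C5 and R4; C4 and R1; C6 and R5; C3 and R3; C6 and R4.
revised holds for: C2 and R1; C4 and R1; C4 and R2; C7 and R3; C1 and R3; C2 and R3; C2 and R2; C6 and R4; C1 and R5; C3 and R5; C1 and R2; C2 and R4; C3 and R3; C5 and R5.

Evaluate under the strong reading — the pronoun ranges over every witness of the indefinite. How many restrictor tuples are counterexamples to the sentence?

"it" takes "a recipe" as antecedent — a donkey pronoun bound across the clause boundary.
Strong reading: for every (c,r) with tested(c,r), published(c,r) ∧ revised(c,r).
Restrictor pairs: (C1,R2) ✓  (C1,R3) ✓  (C1,R5) ✓  (C2,R2) ✓  (C2,R3) ✓  (C3,R3) ✓  (C3,R5) ✗  (C4,R1) ✓  (C4,R2) ✓  (C4,R4) ✗  (C5,R5) ✓  (C6,R4) ✓  (C7,R3) ✓
Counterexamples (restrictor pairs failing the scope): 2.

2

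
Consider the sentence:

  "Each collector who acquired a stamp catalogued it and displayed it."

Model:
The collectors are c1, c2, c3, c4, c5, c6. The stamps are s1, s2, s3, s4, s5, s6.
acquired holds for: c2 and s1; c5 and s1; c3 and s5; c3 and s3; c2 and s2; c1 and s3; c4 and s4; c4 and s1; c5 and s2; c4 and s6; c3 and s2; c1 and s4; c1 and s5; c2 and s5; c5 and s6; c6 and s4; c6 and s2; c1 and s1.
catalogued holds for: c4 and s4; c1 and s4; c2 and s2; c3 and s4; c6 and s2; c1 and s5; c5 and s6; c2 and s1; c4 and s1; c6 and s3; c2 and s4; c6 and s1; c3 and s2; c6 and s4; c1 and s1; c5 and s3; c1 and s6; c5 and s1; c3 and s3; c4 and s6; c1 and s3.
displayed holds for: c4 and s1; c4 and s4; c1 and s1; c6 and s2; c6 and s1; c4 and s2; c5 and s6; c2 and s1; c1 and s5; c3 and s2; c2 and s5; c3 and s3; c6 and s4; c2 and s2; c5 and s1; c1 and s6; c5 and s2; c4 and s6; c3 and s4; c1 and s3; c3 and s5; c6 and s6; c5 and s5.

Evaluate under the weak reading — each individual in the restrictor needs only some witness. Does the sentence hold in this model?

"it" takes "a stamp" as antecedent — a donkey pronoun bound across the clause boundary.
Weak reading: every collector c with some acquired-stamp has at least one acquired-stamp s such that catalogued(c,s) ∧ displayed(c,s).
Per collector: c1:✓  c2:✓  c3:✓  c4:✓  c5:✓  c6:✓
Every collector in the restrictor has a witness.

True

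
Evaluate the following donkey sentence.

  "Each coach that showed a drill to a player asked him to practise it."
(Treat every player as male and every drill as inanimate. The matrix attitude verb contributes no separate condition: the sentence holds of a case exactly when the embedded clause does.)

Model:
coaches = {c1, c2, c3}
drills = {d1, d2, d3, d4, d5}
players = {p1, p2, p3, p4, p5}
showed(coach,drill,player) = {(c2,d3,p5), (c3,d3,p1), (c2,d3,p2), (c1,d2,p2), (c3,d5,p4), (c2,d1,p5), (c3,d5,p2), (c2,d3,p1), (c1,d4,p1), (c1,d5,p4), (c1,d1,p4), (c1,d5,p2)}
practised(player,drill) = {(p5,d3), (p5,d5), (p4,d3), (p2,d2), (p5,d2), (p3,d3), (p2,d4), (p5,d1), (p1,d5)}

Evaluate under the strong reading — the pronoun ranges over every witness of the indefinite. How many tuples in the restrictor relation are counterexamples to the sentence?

9

"him" takes "a player" as antecedent and "it" takes "a drill"; both are donkey pronouns co-varying with the restrictor.
Strong reading: for every (c,d,p) with showed(c,d,p), practised(p,d).
Restrictor triples: (c1,d1,p4)→practised(p4,d1) ✗  (c1,d2,p2)→practised(p2,d2) ✓  (c1,d4,p1)→practised(p1,d4) ✗  (c1,d5,p2)→practised(p2,d5) ✗  (c1,d5,p4)→practised(p4,d5) ✗  (c2,d1,p5)→practised(p5,d1) ✓  (c2,d3,p1)→practised(p1,d3) ✗  (c2,d3,p2)→practised(p2,d3) ✗  (c2,d3,p5)→practised(p5,d3) ✓  (c3,d3,p1)→practised(p1,d3) ✗  (c3,d5,p2)→practised(p2,d5) ✗  (c3,d5,p4)→practised(p4,d5) ✗
Counterexamples (restrictor triples failing the scope): 9.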